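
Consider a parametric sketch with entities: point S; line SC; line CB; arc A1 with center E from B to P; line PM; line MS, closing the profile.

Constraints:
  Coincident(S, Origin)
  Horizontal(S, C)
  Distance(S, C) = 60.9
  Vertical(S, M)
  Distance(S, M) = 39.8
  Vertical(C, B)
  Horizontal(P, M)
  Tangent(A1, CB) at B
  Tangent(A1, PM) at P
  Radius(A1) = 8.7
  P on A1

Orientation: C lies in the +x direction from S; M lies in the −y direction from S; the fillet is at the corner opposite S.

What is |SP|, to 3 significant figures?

65.6

The virtual corner opposite S is at (60.9, -39.8). A1 meets CB tangentially, so EB is at right angles to CB and tangency of A1 to PM means the radius EP is perpendicular to PM, with radius 8.7, so the center E sits 8.7 in from both sides at E = (52.2, -31.1). That places the tangent points at B = (60.9, -31.1) on CB and P = (52.2, -39.8) on PM. Then |SP| = |P − S| = 65.6.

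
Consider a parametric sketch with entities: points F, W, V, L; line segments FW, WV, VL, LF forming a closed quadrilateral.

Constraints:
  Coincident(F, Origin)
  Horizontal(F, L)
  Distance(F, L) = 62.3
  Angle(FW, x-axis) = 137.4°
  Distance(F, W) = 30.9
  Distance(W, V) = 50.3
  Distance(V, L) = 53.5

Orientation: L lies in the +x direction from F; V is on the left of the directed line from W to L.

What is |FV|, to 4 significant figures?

45.21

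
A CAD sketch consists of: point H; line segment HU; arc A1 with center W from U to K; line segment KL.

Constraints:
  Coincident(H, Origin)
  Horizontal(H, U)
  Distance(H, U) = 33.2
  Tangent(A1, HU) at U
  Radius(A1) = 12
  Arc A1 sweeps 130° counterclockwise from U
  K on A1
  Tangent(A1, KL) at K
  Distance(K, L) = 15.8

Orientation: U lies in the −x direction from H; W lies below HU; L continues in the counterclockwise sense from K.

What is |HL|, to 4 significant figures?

45.29

H is at the origin; HU is horizontal with |HU| = 33.2 and U on the −x side, so U = (-33.20, 0.000). A1 meets HU tangentially, so WU is at right angles to HU, so W = U + (0, -12) = (-33.20, -12.00). On A1, U sits at bearing 90° from W; a 130° counterclockwise sweep puts K at bearing 220°, so K = W + 12.0·(cos 220°, sin 220°) = (-42.39, -19.71). Since A1 is tangent to KL there, WK ⟂ KL, so KL runs along (−sin 220°, cos 220°); with |KL| = 15.8, L = (-32.24, -31.82). Then |HL| = |L − H| = 45.29.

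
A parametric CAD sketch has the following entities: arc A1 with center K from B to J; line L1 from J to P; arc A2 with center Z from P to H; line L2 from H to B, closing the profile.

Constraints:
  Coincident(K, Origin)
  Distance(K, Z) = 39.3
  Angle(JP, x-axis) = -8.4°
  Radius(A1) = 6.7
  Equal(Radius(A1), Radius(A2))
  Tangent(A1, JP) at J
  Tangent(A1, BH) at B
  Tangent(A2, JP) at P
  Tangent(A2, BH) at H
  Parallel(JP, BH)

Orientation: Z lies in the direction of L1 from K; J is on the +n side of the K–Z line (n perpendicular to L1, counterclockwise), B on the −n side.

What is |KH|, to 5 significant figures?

39.867

The slot axis is L1's direction at -8.4°, so u = (cos -8.4°, sin -8.4°) = (0.98927, -0.14608) and n = (−sin -8.4°, cos -8.4°) = (0.14608, 0.98927). K is at the origin and Z lies 39.3 along u from K, so Z = 39.3·u = (38.878, -5.7411). Tangency of A1 to both parallel lines with radius 6.7 puts J and B at K ± 6.7·n: J = (0.97876, 6.6281), B = (-0.97876, -6.6281). Equal radii place P and H the same way about Z: P = Z + 6.7·n = (39.857, 0.88706), H = Z − 6.7·n = (37.900, -12.369). Then |KH| = |H − K| = 39.867.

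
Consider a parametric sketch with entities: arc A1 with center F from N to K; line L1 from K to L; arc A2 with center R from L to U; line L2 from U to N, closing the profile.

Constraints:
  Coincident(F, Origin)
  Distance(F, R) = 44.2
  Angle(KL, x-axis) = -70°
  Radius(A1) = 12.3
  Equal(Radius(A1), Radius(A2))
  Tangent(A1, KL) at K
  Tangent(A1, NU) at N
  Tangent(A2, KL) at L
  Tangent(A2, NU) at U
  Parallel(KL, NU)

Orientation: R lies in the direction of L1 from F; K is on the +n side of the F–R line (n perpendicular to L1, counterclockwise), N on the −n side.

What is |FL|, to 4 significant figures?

45.88

Tangency of A1 to both parallel lines with radius 12.3 puts K and N at F ± 12.3·n: K = (11.56, 4.207), N = (-11.56, -4.207). Equal radii place L and U the same way about R: L = R + 12.3·n = (26.68, -37.33), U = R − 12.3·n = (3.559, -45.74). Then |FL| = |L − F| = 45.88.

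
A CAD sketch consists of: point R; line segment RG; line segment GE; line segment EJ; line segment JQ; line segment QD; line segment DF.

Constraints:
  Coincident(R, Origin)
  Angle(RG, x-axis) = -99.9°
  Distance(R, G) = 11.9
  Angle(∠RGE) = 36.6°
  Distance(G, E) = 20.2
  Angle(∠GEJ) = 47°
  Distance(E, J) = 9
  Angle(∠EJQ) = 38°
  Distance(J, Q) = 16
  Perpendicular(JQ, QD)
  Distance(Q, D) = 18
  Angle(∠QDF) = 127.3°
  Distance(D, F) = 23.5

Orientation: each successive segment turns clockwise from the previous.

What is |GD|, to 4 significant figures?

34.28

R is at the origin; RG runs at -99.9° with length 11.9, so G = (-2.046, -11.72). ∠RGE = 36.6° gives GE at 116.7° from the x-axis; with |GE| = 20.2, E = (-11.12, 6.323). ∠GEJ = 47.0° gives EJ at -16.30° from the x-axis; with |EJ| = 9.0, J = (-2.484, 3.797). ∠EJQ = 38.0° gives JQ at -158.3° from the x-axis; with |JQ| = 16.0, Q = (-17.35, -2.119). JQ ⟂ QD, so QD runs at 111.7°; with |QD| = 18.0, D = (-24.01, 14.61). Then |GD| = |D − G| = 34.28.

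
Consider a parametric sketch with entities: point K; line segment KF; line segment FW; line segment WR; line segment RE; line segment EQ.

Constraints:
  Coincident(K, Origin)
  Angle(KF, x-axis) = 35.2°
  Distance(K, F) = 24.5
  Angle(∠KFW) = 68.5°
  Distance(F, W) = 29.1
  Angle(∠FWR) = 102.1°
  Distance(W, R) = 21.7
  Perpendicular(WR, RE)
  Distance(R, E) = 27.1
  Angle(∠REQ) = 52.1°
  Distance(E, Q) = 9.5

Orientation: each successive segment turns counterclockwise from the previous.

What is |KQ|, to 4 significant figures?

5.012

K is at the origin; KF runs at 35.2° with length 24.5, so F = (20.02, 14.12). ∠KFW = 68.5° gives FW at 146.7° from the x-axis; with |FW| = 29.1, W = (-4.302, 30.10). ∠FWR = 102.1° gives WR at -135.4° from the x-axis; with |WR| = 21.7, R = (-19.75, 14.86). The perpendicularity gives RE at right angles to WR, so RE runs at -45.40°; with |RE| = 27.1, E = (-0.7246, -4.433). ∠REQ = 52.1° gives EQ at 82.50° from the x-axis; with |EQ| = 9.5, Q = (0.5154, 4.985). Then |KQ| = |Q − K| = 5.012.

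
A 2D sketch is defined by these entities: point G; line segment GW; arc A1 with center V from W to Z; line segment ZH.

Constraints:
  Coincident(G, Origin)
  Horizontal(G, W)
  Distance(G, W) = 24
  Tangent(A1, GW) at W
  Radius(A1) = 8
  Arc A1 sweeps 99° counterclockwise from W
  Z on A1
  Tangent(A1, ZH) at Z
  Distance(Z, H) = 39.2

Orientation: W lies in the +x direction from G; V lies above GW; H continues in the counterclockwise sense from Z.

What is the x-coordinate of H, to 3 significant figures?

25.8

On A1, W sits at bearing -90° from V; a 99° counterclockwise sweep puts Z at bearing 9°, so Z = V + 8.0·(cos 9°, sin 9°) = (31.9, 9.25). Tangency of A1 to ZH means the radius VZ is perpendicular to ZH, so ZH runs along (−sin 9°, cos 9°); with |ZH| = 39.2, H = (25.8, 48.0). So H.x = 25.8.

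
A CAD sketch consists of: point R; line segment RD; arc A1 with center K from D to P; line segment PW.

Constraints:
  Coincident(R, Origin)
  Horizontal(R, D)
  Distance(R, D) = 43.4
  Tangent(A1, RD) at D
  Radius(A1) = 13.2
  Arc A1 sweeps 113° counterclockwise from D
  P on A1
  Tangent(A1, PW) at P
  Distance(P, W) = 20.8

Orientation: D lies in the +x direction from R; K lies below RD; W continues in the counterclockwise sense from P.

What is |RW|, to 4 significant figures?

54.38

R is at the origin; R and D share the same y with |RD| = 43.4 and D on the +x side, so D = (43.40, 0.000). The tangent condition forces KD to be normal to RD, so K = D + (0, -13.2) = (43.40, -13.20). On A1, D sits at bearing 90° from K; a 113° counterclockwise sweep puts P at bearing 203°, so P = K + 13.2·(cos 203°, sin 203°) = (31.25, -18.36). A1 meets PW tangentially, so KP is at right angles to PW, so PW runs along (−sin 203°, cos 203°); with |PW| = 20.8, W = (39.38, -37.50). Then |RW| = |W − R| = 54.38.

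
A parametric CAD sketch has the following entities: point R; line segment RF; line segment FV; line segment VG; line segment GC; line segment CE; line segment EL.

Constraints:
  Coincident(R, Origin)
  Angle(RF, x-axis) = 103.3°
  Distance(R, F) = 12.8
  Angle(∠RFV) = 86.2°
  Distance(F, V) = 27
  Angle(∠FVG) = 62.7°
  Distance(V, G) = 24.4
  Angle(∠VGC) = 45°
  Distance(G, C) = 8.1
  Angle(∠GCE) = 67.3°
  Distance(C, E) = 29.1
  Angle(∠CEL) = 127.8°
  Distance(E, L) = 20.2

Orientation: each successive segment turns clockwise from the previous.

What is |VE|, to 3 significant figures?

22.5

∠VGC = 45.0° gives GC at 117° from the x-axis; with |GC| = 8.1, C = (12.5, 0.885). ∠GCE = 67.3° gives CE at 4.50° from the x-axis; with |CE| = 29.1, E = (41.5, 3.17). Then |VE| = |E − V| = 22.5.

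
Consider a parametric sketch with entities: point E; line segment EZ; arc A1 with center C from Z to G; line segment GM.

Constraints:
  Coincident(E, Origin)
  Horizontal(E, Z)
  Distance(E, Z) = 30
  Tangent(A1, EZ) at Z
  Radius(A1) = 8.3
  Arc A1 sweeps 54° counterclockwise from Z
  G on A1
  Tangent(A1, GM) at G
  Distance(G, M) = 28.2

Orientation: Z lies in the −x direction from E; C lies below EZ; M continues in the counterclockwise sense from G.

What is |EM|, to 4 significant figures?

59.40

On A1, Z sits at bearing 90° from C; a 54° counterclockwise sweep puts G at bearing 144°, so G = C + 8.3·(cos 144°, sin 144°) = (-36.71, -3.421). A1 meets GM tangentially, so CG is at right angles to GM, so GM runs along (−sin 144°, cos 144°); with |GM| = 28.2, M = (-53.29, -26.24). Then |EM| = |M − E| = 59.40.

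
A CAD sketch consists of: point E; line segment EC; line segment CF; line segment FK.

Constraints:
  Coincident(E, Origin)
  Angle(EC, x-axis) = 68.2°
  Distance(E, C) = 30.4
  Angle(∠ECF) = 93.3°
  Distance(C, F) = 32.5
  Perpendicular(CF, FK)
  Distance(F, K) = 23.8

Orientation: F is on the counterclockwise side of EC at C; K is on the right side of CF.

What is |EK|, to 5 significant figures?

64.072

∠ECF = 93.3°, so CF runs at 68.2° + (180° − 93.3°) = 154.90° from the x-axis; with |CF| = 32.5, F = C + 32.5·(cos 154.90°, sin 154.90°) = (-18.141, 42.012). CF ⟂ FK; with |FK| = 23.8 on the right of CF, K = F + 23.8·(0.42420, 0.90557) = (-8.0455, 63.565). Then |EK| = |K − E| = 64.072.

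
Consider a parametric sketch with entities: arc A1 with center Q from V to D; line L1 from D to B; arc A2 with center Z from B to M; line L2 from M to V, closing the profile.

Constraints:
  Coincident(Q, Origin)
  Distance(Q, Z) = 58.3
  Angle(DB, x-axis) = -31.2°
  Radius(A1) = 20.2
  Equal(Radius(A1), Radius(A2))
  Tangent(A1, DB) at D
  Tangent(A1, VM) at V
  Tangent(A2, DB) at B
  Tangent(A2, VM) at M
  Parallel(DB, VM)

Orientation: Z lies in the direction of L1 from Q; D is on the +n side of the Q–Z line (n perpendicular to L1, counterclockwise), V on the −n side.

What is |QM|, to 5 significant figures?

61.700

Tangency of A1 to both parallel lines with radius 20.2 puts D and V at Q ± 20.2·n: D = (10.464, 17.278), V = (-10.464, -17.278). Equal radii place B and M the same way about Z: B = Z + 20.2·n = (60.332, -12.923), M = Z − 20.2·n = (39.404, -47.479). Then |QM| = |M − Q| = 61.700.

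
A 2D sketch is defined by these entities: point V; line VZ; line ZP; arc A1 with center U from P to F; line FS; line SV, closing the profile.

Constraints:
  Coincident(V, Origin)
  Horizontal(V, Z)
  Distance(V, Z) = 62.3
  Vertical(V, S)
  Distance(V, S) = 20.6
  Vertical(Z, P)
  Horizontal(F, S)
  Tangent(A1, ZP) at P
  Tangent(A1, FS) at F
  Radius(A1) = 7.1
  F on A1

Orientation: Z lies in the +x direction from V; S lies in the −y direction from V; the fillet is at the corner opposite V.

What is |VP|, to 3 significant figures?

63.7

V is at the origin; V and Z share the same y with |VZ| = 62.3 and Z on the +x side, so Z = (62.3, 0.00). V and S share the same x with |VS| = 20.6 and S on the −y side, so S = (0.00, -20.6). The virtual corner opposite V is at (62.3, -20.6). The tangent condition forces UP to be normal to ZP and since A1 is tangent to FS there, UF ⟂ FS, with radius 7.1, so the center U sits 7.1 in from both sides at U = (55.2, -13.5). That places the tangent points at P = (62.3, -13.5) on ZP and F = (55.2, -20.6) on FS. Then |VP| = |P − V| = 63.7.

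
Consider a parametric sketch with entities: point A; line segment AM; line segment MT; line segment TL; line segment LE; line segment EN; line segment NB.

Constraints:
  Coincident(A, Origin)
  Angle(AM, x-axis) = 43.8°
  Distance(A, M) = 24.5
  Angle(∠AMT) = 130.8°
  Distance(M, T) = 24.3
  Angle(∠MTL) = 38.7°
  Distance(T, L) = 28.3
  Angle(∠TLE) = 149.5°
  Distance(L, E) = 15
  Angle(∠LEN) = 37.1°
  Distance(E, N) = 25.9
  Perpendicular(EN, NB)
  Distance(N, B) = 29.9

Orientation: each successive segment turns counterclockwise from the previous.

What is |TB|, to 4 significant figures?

22.60

A is at the origin; AM runs at 43.8° with length 24.5, so M = (17.68, 16.96). ∠AMT = 130.8° gives MT at 93.00° from the x-axis; with |MT| = 24.3, T = (16.41, 41.22). ∠MTL = 38.7° gives TL at -125.7° from the x-axis; with |TL| = 28.3, L = (-0.1029, 18.24). ∠TLE = 149.5° gives LE at -95.20° from the x-axis; with |LE| = 15.0, E = (-1.462, 3.304). ∠LEN = 37.1° gives EN at 47.70° from the x-axis; with |EN| = 25.9, N = (15.97, 22.46). EN ⟂ NB, so NB runs at 137.7°; with |NB| = 29.9, B = (-6.146, 42.58). Then |TB| = |B − T| = 22.60.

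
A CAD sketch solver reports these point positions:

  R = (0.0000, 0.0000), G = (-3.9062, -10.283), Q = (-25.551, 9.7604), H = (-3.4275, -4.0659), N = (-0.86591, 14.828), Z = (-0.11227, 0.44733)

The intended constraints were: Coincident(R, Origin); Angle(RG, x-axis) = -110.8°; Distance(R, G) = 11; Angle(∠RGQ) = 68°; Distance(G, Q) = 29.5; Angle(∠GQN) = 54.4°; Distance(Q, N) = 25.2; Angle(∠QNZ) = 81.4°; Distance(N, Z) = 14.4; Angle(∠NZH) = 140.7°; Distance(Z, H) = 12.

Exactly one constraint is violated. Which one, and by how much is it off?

Distance(Z, H) = 12 — off by 6.40.

R = (0.00, 0.00) ✓; RG at -110.8° ✓; |RG| = 11.00 ✓; ∠RGQ = 68.00° ✓; |GQ| = 29.50 ✓; ∠GQN = 54.40° ✓; |QN| = 25.20 ✓; ∠QNZ = 81.40° ✓; |NZ| = 14.40 ✓; ∠NZH = 140.7° ✓; |ZH| = 5.600 ✗.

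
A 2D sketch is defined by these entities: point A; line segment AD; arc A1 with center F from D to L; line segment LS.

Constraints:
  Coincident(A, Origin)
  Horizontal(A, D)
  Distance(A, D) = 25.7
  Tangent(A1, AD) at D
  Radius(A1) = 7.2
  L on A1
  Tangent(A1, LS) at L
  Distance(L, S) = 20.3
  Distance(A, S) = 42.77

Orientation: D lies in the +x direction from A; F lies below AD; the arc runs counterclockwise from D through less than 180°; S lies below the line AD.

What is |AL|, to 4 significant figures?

23.22

A is at the origin; AD is horizontal with |AD| = 25.7 and D on the +x side, so D = (25.70, 0.000). A1 meets AD tangentially, so FD is at right angles to AD, so F = D + (0, -7.2) = (25.70, -7.200). Since FL ⟂ LS (tangency), |FS| = √(7.2² + 20.3²) = 21.54 regardless of where L sits on A1. So S lies on both circle(A, 42.77) and circle(F, 21.54); the below-AD intersection is S = (32.70, -27.57). L is the foot of the tangent from S: L = (20.06, -11.68).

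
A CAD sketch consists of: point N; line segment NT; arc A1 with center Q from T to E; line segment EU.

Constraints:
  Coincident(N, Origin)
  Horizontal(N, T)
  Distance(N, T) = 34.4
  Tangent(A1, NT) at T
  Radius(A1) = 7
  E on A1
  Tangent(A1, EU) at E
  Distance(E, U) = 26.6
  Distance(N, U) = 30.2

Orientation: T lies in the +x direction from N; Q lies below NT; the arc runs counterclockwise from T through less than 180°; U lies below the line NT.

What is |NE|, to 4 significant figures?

28.58

Checks: |QE| = 7.000 ✓; ∠(QE, EU) = 90.00° ✓; |EU| = 26.60 ✓; |NU| = 30.20 ✓.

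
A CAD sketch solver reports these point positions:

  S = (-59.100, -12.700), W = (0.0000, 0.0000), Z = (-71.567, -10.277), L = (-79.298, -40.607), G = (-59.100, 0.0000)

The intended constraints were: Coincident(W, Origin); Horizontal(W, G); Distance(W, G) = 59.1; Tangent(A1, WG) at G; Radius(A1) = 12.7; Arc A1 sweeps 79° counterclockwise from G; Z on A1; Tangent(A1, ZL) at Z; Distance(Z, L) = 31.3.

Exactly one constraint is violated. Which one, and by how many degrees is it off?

Tangent(A1, ZL) at Z — off by 3.30°.

W = (0.00, 0.00) ✓; W.y = 0.00, G.y = 0.00 ✓; |WG| = 59.10 ✓; ∠(SG, GW) = 90.00° ✓; |SG| = 12.70 ✓; bearing(S→Z) − bearing(S→G) = 79.00° ✓; |SZ| = 12.70 ✓; ∠(SZ, ZL) = 93.30° ✗; |ZL| = 31.30 ✓.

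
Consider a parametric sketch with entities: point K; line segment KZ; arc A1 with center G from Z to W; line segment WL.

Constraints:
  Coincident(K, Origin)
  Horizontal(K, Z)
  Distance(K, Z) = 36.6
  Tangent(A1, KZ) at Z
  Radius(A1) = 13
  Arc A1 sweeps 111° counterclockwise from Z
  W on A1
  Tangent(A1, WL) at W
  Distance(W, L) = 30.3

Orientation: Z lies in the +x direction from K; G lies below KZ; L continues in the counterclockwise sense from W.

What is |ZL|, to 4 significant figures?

45.96

K is at the origin; KZ is horizontal with |KZ| = 36.6 and Z on the +x side, so Z = (36.60, 0.000). The tangent condition forces GZ to be normal to KZ, so G = Z + (0, -13) = (36.60, -13.00). On A1, Z sits at bearing 90° from G; a 111° counterclockwise sweep puts W at bearing 201°, so W = G + 13.0·(cos 201°, sin 201°) = (24.46, -17.66). Since A1 is tangent to WL there, GW ⟂ WL, so WL runs along (−sin 201°, cos 201°); with |WL| = 30.3, L = (35.32, -45.95). Then |ZL| = |L − Z| = 45.96.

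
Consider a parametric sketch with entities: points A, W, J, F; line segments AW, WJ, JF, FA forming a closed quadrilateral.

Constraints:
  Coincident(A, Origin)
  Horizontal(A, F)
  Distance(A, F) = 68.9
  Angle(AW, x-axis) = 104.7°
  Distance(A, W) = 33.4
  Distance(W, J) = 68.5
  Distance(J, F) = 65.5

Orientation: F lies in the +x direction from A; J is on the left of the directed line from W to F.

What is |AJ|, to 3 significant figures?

82.4

Checks: |WJ| = 68.50 ✓; |JF| = 65.50 ✓.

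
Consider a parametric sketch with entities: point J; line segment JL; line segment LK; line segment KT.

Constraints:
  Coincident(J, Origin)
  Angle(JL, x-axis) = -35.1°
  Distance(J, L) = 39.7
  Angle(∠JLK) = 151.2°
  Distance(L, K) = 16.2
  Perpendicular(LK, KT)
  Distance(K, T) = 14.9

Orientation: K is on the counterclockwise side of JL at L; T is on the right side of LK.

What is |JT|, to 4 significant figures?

61.30

J is at the origin; JL runs at -35.1° with length 39.7, so L = 39.7·(cos -35.1°, sin -35.1°) = (32.48, -22.83). ∠JLK = 151.2°, so LK runs at -35.1° + (180° − 151.2°) = -6.300° from the x-axis; with |LK| = 16.2, K = L + 16.2·(cos -6.300°, sin -6.300°) = (48.58, -24.61). LK is perpendicular to KT; with |KT| = 14.9 on the right of LK, T = K + 14.9·(-0.1097, -0.9940) = (46.95, -39.42). Then |JT| = |T − J| = 61.30.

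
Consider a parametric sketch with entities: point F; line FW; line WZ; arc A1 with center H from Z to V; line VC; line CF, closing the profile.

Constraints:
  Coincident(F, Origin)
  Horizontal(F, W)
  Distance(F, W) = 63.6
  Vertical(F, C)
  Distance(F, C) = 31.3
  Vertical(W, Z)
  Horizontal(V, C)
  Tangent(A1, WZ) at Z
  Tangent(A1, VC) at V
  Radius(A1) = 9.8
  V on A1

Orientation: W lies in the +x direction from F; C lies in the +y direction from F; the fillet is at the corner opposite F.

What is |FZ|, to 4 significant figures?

67.14

The virtual corner opposite F is at (63.60, 31.30). A1 meets WZ tangentially, so HZ is at right angles to WZ and the tangent condition forces HV to be normal to VC, with radius 9.8, so the center H sits 9.8 in from both sides at H = (53.80, 21.50). That places the tangent points at Z = (63.60, 21.50) on WZ and V = (53.80, 31.30) on VC. Then |FZ| = |Z − F| = 67.14.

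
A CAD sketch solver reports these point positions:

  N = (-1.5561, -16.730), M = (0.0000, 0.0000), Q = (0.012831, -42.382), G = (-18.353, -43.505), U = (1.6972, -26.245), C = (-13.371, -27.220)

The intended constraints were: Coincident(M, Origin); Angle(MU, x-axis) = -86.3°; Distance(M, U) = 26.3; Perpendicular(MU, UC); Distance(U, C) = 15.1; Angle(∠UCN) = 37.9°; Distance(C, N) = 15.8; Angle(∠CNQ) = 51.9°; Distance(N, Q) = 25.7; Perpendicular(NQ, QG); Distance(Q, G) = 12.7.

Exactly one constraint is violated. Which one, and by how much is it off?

Distance(Q, G) = 12.7 — off by 5.70.

M = (0.00, 0.00) ✓; MU at -86.30° ✓; |MU| = 26.30 ✓; ∠(MU, UC) = 90.00° ✓; |UC| = 15.10 ✓; ∠UCN = 37.90° ✓; |CN| = 15.80 ✓; ∠CNQ = 51.90° ✓; |NQ| = 25.70 ✓; ∠(NQ, QG) = 90.00° ✓; |QG| = 18.40 ✗.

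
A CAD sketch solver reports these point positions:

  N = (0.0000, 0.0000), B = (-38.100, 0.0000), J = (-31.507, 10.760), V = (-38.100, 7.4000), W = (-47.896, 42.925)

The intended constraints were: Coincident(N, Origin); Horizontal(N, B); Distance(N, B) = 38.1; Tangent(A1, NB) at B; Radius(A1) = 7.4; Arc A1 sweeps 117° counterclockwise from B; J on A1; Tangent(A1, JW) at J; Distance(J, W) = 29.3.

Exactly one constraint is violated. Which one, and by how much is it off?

Distance(J, W) = 29.3 — off by 6.80.

N = (0.00, 0.00) ✓; N.y = 0.00, B.y = 0.00 ✓; |NB| = 38.10 ✓; ∠(VB, BN) = 90.00° ✓; |VB| = 7.400 ✓; bearing(V→J) − bearing(V→B) = 117.0° ✓; |VJ| = 7.400 ✓; ∠(VJ, JW) = 90.00° ✓; |JW| = 36.10 ✗.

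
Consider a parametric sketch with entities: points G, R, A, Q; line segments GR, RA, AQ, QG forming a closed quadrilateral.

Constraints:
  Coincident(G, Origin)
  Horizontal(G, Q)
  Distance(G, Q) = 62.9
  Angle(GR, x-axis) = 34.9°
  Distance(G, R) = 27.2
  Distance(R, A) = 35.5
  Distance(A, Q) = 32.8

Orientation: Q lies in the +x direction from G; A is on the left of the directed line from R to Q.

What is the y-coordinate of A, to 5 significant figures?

31.568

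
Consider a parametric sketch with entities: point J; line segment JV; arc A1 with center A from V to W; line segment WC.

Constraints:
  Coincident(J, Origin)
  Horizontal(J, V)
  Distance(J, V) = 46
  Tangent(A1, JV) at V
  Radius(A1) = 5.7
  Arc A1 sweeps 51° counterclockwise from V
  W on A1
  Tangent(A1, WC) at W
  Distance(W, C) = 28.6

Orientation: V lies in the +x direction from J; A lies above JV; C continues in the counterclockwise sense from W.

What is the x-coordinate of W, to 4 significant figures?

50.43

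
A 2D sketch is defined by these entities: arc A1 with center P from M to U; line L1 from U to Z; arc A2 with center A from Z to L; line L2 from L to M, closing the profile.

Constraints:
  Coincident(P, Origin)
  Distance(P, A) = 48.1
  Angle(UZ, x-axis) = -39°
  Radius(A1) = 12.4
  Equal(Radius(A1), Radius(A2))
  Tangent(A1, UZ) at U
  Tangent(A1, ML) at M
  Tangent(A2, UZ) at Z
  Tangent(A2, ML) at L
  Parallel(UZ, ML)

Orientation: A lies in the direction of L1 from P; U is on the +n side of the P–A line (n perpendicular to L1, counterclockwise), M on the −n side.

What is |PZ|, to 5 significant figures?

49.673

The slot axis is L1's direction at -39.0°, so u = (cos -39.0°, sin -39.0°) = (0.77715, -0.62932) and n = (−sin -39.0°, cos -39.0°) = (0.62932, 0.77715). P is at the origin and A lies 48.1 along u from P, so A = 48.1·u = (37.381, -30.270). Tangency of A1 to both parallel lines with radius 12.4 puts U and M at P ± 12.4·n: U = (7.8036, 9.6366), M = (-7.8036, -9.6366). Equal radii place Z and L the same way about A: Z = A + 12.4·n = (45.184, -20.634), L = A − 12.4·n = (29.577, -39.907). Then |PZ| = |Z − P| = 49.673.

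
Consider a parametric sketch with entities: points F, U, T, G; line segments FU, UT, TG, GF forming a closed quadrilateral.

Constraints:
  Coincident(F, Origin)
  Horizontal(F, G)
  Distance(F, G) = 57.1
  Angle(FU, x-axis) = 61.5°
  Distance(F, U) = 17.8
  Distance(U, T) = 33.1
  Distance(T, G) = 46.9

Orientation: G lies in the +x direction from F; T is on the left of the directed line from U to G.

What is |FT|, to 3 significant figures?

50.5

F is at the origin; FG is horizontal with |FG| = 57.1 and G in +x, so G = (57.1, 0). FU runs at 61.5° with |FU| = 17.8, so U = (8.49, 15.6). T is determined by |UT| = 33.1 and |TG| = 46.9 together: it lies at the intersection of circle(U, 33.1) and circle(G, 46.9). With |UG| = 51.1, the foot of the radical line on UG is 14.7 from U and the perpendicular offset is √(33.1² − 14.7²) = 29.6. Taking the left-of-UG solution: T = (31.6, 39.4).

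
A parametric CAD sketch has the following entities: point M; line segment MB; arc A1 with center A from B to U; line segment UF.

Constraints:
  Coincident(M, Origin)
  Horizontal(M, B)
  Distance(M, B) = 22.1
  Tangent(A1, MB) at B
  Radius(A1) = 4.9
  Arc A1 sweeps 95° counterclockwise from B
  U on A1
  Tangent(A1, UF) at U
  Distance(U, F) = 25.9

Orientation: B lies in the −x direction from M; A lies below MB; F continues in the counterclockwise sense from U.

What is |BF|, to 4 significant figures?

31.24

On A1, B sits at bearing 90° from A; a 95° counterclockwise sweep puts U at bearing 185°, so U = A + 4.9·(cos 185°, sin 185°) = (-26.98, -5.327). The tangent condition forces AU to be normal to UF, so UF runs along (−sin 185°, cos 185°); with |UF| = 25.9, F = (-24.72, -31.13). Then |BF| = |F − B| = 31.24.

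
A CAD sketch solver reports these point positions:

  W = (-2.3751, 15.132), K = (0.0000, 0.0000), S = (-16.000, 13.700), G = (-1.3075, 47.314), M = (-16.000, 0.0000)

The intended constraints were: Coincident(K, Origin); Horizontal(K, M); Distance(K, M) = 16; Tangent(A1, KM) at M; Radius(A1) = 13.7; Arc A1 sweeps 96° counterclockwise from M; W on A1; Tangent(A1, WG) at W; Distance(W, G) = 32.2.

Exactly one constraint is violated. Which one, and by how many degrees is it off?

Tangent(A1, WG) at W — off by 7.90°.

K = (0.00, 0.00) ✓; K.y = 0.00, M.y = 0.00 ✓; |KM| = 16.00 ✓; ∠(SM, MK) = 90.00° ✓; |SM| = 13.70 ✓; bearing(S→W) − bearing(S→M) = 96.00° ✓; |SW| = 13.70 ✓; ∠(SW, WG) = 97.90° ✗; |WG| = 32.20 ✓.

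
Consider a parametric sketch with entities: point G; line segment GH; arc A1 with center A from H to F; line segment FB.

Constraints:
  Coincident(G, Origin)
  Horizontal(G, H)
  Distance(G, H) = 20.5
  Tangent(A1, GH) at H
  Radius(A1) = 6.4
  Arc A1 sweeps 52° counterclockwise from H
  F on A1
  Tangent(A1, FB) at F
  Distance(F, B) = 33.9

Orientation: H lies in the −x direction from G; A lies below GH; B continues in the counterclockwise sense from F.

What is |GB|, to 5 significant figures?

54.821

G is at the origin; GH is horizontal with |GH| = 20.5 and H on the −x side, so H = (-20.500, 0.0000). A1 meets GH tangentially, so AH is at right angles to GH, so A = H + (0, -6.4) = (-20.500, -6.4000). On A1, H sits at bearing 90° from A; a 52° counterclockwise sweep puts F at bearing 142°, so F = A + 6.4·(cos 142°, sin 142°) = (-25.543, -2.4598). A1 meets FB tangentially, so AF is at right angles to FB, so FB runs along (−sin 142°, cos 142°); with |FB| = 33.9, B = (-46.414, -29.173). Then |GB| = |B − G| = 54.821.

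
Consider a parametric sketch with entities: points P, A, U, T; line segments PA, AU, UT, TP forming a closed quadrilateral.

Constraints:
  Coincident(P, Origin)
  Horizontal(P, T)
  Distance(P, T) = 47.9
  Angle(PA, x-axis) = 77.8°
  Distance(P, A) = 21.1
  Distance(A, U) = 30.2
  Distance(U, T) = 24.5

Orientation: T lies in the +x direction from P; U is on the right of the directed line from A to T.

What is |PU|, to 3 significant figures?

23.7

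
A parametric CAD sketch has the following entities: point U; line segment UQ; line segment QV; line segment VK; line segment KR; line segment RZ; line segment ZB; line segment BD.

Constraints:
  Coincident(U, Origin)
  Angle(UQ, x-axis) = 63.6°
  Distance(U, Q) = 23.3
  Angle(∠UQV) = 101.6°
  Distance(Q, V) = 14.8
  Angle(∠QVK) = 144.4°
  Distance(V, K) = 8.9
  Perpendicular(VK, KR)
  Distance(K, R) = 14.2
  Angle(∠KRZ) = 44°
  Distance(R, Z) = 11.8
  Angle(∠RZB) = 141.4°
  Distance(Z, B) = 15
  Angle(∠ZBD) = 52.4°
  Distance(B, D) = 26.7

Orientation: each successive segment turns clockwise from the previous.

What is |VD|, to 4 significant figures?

22.45

U is at the origin; UQ runs at 63.6° with length 23.3, so Q = (10.36, 20.87). ∠UQV = 101.6° gives QV at -14.80° from the x-axis; with |QV| = 14.8, V = (24.67, 17.09). ∠QVK = 144.4° gives VK at -50.40° from the x-axis; with |VK| = 8.9, K = (30.34, 10.23). VK ⟂ KR, so KR runs at -140.4°; with |KR| = 14.2, R = (19.40, 1.180). ∠KRZ = 44.0° gives RZ at 83.60° from the x-axis; with |RZ| = 11.8, Z = (20.72, 12.91). ∠RZB = 141.4° gives ZB at 45.00° from the x-axis; with |ZB| = 15.0, B = (31.32, 23.51). ∠ZBD = 52.4° gives BD at -82.60° from the x-axis; with |BD| = 26.7, D = (34.76, -2.964). Then |VD| = |D − V| = 22.45.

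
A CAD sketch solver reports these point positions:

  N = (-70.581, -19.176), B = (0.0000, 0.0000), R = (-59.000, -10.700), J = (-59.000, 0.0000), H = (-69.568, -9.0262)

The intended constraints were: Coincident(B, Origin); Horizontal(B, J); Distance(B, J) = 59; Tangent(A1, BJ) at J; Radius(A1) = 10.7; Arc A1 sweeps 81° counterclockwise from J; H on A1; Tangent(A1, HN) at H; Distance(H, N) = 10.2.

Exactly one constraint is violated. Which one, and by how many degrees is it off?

Tangent(A1, HN) at H — off by 3.30°.

B = (0.00, 0.00) ✓; B.y = 0.00, J.y = 0.00 ✓; |BJ| = 59.00 ✓; ∠(RJ, JB) = 90.00° ✓; |RJ| = 10.70 ✓; bearing(R→H) − bearing(R→J) = 81.00° ✓; |RH| = 10.70 ✓; ∠(RH, HN) = 86.70° ✗; |HN| = 10.20 ✓.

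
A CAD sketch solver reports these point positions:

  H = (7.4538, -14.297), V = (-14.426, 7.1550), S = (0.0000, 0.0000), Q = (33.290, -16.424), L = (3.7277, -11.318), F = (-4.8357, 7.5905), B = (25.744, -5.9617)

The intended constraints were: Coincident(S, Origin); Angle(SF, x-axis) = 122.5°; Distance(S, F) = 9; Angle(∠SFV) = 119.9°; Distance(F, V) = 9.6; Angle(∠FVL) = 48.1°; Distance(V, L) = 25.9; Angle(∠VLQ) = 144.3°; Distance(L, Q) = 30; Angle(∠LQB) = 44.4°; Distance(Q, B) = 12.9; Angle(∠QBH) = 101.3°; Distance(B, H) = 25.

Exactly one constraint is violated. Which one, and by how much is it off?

Distance(B, H) = 25 — off by 4.90.

S = (0.00, 0.00) ✓; SF at 122.5° ✓; |SF| = 9.000 ✓; ∠SFV = 119.9° ✓; |FV| = 9.600 ✓; ∠FVL = 48.10° ✓; |VL| = 25.90 ✓; ∠VLQ = 144.3° ✓; |LQ| = 30.00 ✓; ∠LQB = 44.40° ✓; |QB| = 12.90 ✓; ∠QBH = 101.3° ✓; |BH| = 20.10 ✗.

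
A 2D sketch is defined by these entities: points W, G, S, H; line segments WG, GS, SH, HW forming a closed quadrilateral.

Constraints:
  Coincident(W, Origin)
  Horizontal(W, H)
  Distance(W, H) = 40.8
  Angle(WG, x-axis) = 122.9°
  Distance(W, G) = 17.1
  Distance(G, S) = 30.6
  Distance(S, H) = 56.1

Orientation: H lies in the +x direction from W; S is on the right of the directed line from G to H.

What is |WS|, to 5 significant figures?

20.609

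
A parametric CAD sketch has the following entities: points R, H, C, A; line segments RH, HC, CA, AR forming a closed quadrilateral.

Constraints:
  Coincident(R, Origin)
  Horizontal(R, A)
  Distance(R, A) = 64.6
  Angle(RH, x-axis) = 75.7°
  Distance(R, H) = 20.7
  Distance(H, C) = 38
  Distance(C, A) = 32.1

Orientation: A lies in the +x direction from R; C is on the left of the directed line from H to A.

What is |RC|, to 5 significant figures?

49.040

Checks: R = (0.00, 0.00) ✓; |HC| = 38.00 ✓; |CA| = 32.10 ✓.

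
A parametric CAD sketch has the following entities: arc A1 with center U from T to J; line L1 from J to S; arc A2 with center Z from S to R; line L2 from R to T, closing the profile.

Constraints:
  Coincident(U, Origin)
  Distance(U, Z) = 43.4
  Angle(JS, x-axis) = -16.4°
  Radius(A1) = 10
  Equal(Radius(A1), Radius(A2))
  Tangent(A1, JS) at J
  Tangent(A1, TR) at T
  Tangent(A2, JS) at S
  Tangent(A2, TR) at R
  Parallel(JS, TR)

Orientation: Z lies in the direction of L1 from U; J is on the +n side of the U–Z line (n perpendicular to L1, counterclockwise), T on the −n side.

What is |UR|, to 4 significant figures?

44.54

The slot axis is L1's direction at -16.4°, so u = (cos -16.4°, sin -16.4°) = (0.9593, -0.2823) and n = (−sin -16.4°, cos -16.4°) = (0.2823, 0.9593). U is at the origin and Z lies 43.4 along u from U, so Z = 43.4·u = (41.63, -12.25). Tangency of A1 to both parallel lines with radius 10.0 puts J and T at U ± 10.0·n: J = (2.823, 9.593), T = (-2.823, -9.593). Equal radii place S and R the same way about Z: S = Z + 10.0·n = (44.46, -2.660), R = Z − 10.0·n = (38.81, -21.85). Then |UR| = |R − U| = 44.54.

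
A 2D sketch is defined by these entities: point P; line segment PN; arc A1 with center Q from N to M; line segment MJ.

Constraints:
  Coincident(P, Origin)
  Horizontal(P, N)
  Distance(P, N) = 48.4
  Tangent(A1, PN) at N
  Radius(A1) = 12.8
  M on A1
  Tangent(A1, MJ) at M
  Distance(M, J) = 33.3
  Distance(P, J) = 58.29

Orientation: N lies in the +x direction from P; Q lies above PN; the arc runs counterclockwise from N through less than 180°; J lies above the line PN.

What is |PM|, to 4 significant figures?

61.73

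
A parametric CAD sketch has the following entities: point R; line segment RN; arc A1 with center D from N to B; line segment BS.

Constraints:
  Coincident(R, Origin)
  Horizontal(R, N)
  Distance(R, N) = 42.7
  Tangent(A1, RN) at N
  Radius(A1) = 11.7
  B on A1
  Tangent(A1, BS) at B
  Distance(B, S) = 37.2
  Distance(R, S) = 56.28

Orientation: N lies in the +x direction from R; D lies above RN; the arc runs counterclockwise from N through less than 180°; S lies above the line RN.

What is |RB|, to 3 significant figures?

55.3

R is at the origin; RN is horizontal with |RN| = 42.7 and N on the +x side, so N = (42.7, 0.00). A1 meets RN tangentially, so DN is at right angles to RN, so D = N + (0, 11.7) = (42.7, 11.7). Since DB ⟂ BS (tangency), |DS| = √(11.7² + 37.2²) = 39.0 regardless of where B sits on A1. So S lies on both circle(R, 56.28) and circle(D, 39.0); the above-RN intersection is S = (29.0, 48.2). B is the foot of the tangent from S: B = (51.9, 18.9).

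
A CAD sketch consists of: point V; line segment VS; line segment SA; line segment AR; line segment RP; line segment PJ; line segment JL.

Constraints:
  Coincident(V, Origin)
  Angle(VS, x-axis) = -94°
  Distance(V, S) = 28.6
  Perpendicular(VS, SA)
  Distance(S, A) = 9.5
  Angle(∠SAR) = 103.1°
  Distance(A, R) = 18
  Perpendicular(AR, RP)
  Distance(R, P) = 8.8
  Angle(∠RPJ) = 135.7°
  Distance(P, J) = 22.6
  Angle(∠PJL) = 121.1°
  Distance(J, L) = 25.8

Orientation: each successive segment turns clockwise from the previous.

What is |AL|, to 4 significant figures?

29.81

∠RPJ = 135.7° gives PJ at -35.20° from the x-axis; with |PJ| = 22.6, J = (12.84, -21.73). ∠PJL = 121.1° gives JL at -94.10° from the x-axis; with |JL| = 25.8, L = (10.99, -47.46). Then |AL| = |L − A| = 29.81.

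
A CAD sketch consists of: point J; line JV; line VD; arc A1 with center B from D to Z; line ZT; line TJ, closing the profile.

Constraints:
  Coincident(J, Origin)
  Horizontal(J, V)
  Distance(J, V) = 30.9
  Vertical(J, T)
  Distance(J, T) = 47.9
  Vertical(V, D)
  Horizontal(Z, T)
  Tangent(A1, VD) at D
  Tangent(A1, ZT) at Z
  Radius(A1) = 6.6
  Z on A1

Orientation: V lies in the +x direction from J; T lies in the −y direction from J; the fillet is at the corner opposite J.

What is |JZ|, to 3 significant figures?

53.7

J is at the origin; J and V share the same y with |JV| = 30.9 and V on the +x side, so V = (30.9, 0.00). JT is vertical with |JT| = 47.9 and T on the −y side, so T = (0.00, -47.9). The virtual corner opposite J is at (30.9, -47.9). The tangent condition forces BD to be normal to VD and tangency of A1 to ZT means the radius BZ is perpendicular to ZT, with radius 6.6, so the center B sits 6.6 in from both sides at B = (24.3, -41.3). That places the tangent points at D = (30.9, -41.3) on VD and Z = (24.3, -47.9) on ZT. Then |JZ| = |Z − J| = 53.7.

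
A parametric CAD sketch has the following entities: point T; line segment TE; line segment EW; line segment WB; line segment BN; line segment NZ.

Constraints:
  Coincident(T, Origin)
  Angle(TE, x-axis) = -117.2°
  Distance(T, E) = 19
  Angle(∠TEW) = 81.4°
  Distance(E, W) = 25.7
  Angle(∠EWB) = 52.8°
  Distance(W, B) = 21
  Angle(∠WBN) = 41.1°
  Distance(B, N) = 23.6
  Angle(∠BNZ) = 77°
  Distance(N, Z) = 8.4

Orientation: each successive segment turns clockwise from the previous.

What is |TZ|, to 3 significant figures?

29.6

T is at the origin; TE runs at -117.2° with length 19.0, so E = (-8.68, -16.9). ∠TEW = 81.4° gives EW at 144° from the x-axis; with |EW| = 25.7, W = (-29.5, -1.87). ∠EWB = 52.8° gives WB at 17.0° from the x-axis; with |WB| = 21.0, B = (-9.45, 4.27). ∠WBN = 41.1° gives BN at -122° from the x-axis; with |BN| = 23.6, N = (-21.9, -15.8). ∠BNZ = 77.0° gives NZ at 135° from the x-axis; with |NZ| = 8.4, Z = (-27.9, -9.83). Then |TZ| = |Z − T| = 29.6.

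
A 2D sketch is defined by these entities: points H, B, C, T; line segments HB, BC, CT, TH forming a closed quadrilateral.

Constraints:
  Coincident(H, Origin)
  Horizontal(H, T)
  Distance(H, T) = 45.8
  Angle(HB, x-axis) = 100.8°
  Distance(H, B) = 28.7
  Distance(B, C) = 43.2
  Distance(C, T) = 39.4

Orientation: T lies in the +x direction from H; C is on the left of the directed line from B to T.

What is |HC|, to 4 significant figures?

53.00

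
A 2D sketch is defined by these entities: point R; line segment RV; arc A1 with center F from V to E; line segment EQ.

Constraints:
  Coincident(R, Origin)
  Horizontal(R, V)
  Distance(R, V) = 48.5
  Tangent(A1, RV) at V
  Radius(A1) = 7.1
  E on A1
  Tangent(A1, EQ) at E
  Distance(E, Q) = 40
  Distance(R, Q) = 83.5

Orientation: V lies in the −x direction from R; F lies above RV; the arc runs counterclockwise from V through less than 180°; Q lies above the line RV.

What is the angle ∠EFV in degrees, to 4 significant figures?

138.9°

Checks: |FE| = 7.100 ✓; ∠(FE, EQ) = 90.00° ✓; |EQ| = 40.00 ✓; |RQ| = 83.50 ✓.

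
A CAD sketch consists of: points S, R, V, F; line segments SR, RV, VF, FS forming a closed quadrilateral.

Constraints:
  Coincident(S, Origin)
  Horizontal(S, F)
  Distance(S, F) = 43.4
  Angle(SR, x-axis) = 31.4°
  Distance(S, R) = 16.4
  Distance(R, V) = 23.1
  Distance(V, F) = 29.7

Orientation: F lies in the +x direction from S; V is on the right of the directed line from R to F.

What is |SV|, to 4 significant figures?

22.51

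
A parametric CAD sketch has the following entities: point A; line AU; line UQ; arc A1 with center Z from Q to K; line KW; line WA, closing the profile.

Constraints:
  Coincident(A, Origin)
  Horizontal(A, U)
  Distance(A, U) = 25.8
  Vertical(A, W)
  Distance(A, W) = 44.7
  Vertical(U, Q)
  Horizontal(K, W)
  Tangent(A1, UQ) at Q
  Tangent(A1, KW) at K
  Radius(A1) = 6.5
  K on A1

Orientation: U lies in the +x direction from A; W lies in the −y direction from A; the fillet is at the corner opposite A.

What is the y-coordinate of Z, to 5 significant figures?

-38.200

A and W share the same x with |AW| = 44.7 and W on the −y side, so W = (0.0000, -44.700). The virtual corner opposite A is at (25.800, -44.700). Tangency of A1 to UQ means the radius ZQ is perpendicular to UQ and A1 meets KW tangentially, so ZK is at right angles to KW, with radius 6.5, so the center Z sits 6.5 in from both sides at Z = (19.300, -38.200). So Z.y = -38.200.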